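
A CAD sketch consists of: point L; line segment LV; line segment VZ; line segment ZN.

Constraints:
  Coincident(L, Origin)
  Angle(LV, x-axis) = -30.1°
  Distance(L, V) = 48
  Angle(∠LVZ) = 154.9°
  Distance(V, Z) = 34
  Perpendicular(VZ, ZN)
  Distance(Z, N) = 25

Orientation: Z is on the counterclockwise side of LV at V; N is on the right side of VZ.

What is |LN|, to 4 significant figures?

89.77

L is at the origin; LV runs at -30.1° with length 48.0, so V = 48.0·(cos -30.1°, sin -30.1°) = (41.53, -24.07). ∠LVZ = 154.9°, so VZ runs at -30.1° + (180° − 154.9°) = -5.000° from the x-axis; with |VZ| = 34.0, Z = V + 34.0·(cos -5.000°, sin -5.000°) = (75.40, -27.04). VZ ⟂ ZN; with |ZN| = 25.0 on the right of VZ, N = Z + 25.0·(-0.08716, -0.9962) = (73.22, -51.94). Then |LN| = |N − L| = 89.77.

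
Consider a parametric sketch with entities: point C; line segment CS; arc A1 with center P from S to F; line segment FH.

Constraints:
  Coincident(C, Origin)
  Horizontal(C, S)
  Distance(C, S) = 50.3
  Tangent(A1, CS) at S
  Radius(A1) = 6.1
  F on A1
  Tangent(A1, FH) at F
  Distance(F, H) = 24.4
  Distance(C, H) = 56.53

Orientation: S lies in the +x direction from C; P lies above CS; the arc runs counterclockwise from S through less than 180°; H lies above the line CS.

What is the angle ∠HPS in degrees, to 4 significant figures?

173.0°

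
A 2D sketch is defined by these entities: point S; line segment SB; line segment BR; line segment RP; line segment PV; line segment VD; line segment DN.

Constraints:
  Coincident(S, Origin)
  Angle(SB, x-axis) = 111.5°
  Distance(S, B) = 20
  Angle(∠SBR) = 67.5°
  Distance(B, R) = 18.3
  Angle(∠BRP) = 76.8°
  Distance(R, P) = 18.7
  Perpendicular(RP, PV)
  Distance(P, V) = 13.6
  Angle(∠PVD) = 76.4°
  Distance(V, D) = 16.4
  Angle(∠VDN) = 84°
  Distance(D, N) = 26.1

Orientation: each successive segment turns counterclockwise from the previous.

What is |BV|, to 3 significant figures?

15.1

∠BRP = 76.8° gives RP at -32.8° from the x-axis; with |RP| = 18.7, P = (-4.78, -4.23). RP is perpendicular to PV, so PV runs at 57.2°; with |PV| = 13.6, V = (2.59, 7.20). Then |BV| = |V − B| = 15.1.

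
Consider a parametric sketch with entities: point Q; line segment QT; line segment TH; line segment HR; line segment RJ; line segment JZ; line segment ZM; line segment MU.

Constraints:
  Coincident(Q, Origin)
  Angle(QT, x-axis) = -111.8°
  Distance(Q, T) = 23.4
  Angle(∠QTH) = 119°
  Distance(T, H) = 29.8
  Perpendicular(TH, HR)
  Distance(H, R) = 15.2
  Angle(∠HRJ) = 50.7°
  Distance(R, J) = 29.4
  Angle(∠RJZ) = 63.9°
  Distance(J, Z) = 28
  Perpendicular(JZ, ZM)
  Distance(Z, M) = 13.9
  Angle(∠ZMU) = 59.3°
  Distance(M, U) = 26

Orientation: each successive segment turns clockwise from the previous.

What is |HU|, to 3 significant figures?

18.1

Q is at the origin; QT runs at -111.8° with length 23.4, so T = (-8.69, -21.7). ∠QTH = 119.0° gives TH at -173° from the x-axis; with |TH| = 29.8, H = (-38.3, -25.5). TH is perpendicular to HR, so HR runs at 97.2°; with |HR| = 15.2, R = (-40.2, -10.4). ∠HRJ = 50.7° gives RJ at -32.1° from the x-axis; with |RJ| = 29.4, J = (-15.3, -26.0). ∠RJZ = 63.9° gives JZ at -148° from the x-axis; with |JZ| = 28.0, Z = (-39.1, -40.8). JZ is perpendicular to ZM, so ZM runs at 122°; with |ZM| = 13.9, M = (-46.4, -28.9). ∠ZMU = 59.3° gives MU at 1.10° from the x-axis; with |MU| = 26.0, U = (-20.4, -28.4). Then |HU| = |U − H| = 18.1.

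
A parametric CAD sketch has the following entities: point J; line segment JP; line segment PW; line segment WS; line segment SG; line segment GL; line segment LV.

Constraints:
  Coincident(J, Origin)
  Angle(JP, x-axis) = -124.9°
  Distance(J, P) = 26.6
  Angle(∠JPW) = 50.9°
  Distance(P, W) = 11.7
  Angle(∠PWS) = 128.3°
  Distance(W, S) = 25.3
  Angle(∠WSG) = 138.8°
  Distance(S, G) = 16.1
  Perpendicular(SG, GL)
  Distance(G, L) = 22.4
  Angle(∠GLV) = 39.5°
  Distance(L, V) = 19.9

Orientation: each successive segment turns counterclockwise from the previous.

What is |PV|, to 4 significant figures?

30.54

The perpendicularity gives GL at right angles to SG, so GL runs at -172.9°; with |GL| = 22.4, L = (-13.58, 13.20). ∠GLV = 39.5° gives LV at -32.40° from the x-axis; with |LV| = 19.9, V = (3.218, 2.536). Then |PV| = |V − P| = 30.54.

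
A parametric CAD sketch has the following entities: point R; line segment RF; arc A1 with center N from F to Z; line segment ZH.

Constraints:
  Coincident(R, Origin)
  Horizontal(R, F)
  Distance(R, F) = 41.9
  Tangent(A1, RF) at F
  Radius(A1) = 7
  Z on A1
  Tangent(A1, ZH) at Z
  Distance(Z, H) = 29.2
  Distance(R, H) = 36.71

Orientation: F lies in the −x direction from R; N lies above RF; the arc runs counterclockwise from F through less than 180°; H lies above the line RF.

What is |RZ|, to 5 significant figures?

35.920

R is at the origin; RF is horizontal with |RF| = 41.9 and F on the −x side, so F = (-41.900, 0.0000). Since A1 is tangent to RF there, NF ⟂ RF, so N = F + (0, 7) = (-41.900, 7.0000). Since NZ ⟂ ZH (tangency), |NH| = √(7.0² + 29.2²) = 30.027 regardless of where Z sits on A1. So H lies on both circle(R, 36.71) and circle(N, 30.027); the above-RF intersection is H = (-21.940, 29.433). Z is the foot of the tangent from H: Z = (-35.730, 3.6941).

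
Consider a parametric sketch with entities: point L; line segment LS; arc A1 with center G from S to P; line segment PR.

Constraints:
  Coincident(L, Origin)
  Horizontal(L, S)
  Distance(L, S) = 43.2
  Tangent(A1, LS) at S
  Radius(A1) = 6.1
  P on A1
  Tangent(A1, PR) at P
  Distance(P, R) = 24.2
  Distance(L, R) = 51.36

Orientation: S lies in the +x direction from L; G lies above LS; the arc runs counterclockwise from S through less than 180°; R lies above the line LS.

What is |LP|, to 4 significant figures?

49.63

Checks: |GS| = 6.100 ✓; |GP| = 6.100 ✓; ∠(GP, PR) = 90.00° ✓; |PR| = 24.20 ✓; |LR| = 51.36 ✓.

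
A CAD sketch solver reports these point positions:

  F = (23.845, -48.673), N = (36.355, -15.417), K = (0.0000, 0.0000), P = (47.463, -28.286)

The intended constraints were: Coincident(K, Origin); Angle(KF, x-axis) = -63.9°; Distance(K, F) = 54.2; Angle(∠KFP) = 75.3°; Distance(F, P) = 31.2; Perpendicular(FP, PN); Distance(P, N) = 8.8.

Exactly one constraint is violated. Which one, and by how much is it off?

Distance(P, N) = 8.8 — off by 8.20.

K = (0.00, 0.00) ✓; KF at -63.90° ✓; |KF| = 54.20 ✓; ∠KFP = 75.30° ✓; |FP| = 31.20 ✓; ∠(FP, PN) = 90.00° ✓; |PN| = 17.00 ✗.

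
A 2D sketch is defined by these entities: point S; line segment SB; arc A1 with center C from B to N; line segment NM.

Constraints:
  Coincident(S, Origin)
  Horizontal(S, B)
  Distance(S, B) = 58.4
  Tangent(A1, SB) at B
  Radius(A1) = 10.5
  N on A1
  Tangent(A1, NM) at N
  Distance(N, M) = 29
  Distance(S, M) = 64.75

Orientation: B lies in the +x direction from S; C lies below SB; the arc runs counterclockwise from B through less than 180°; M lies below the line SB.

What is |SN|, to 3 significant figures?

49.3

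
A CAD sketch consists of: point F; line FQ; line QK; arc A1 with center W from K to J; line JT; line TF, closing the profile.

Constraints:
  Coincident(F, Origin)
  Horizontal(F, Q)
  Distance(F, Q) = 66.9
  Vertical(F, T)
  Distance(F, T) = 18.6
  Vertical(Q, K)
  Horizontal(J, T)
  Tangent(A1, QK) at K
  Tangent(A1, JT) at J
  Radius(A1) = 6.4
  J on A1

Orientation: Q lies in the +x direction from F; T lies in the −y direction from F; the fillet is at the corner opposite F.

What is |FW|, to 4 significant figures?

61.72

F is at the origin; FQ is horizontal with |FQ| = 66.9 and Q on the +x side, so Q = (66.90, 0.000). FT is vertical with |FT| = 18.6 and T on the −y side, so T = (0.000, -18.60). The virtual corner opposite F is at (66.90, -18.60). The tangent condition forces WK to be normal to QK and since A1 is tangent to JT there, WJ ⟂ JT, with radius 6.4, so the center W sits 6.4 in from both sides at W = (60.50, -12.20). Then |FW| = |W − F| = 61.72.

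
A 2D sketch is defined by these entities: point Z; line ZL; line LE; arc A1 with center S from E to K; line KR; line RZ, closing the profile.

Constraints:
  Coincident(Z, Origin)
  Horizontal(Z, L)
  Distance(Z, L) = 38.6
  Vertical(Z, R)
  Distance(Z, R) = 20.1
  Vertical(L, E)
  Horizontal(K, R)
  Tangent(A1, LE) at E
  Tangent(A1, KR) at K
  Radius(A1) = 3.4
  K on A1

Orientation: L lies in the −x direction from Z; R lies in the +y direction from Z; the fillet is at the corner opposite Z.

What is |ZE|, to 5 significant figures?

42.058

Z is at the origin; ZL is horizontal with |ZL| = 38.6 and L on the −x side, so L = (-38.600, 0.0000). ZR is vertical with |ZR| = 20.1 and R on the +y side, so R = (0.0000, 20.100). The virtual corner opposite Z is at (-38.600, 20.100). The tangent condition forces SE to be normal to LE and A1 meets KR tangentially, so SK is at right angles to KR, with radius 3.4, so the center S sits 3.4 in from both sides at S = (-35.200, 16.700). That places the tangent points at E = (-38.600, 16.700) on LE and K = (-35.200, 20.100) on KR. Then |ZE| = |E − Z| = 42.058.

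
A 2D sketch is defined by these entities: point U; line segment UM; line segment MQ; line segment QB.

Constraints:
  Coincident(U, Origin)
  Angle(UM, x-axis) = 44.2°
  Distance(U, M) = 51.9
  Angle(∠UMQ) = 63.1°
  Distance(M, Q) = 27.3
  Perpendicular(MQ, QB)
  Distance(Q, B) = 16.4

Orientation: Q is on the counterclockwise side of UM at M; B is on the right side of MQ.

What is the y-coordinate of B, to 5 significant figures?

60.542

U is at the origin; UM runs at 44.2° with length 51.9, so M = 51.9·(cos 44.2°, sin 44.2°) = (37.208, 36.183). ∠UMQ = 63.1°, so MQ runs at 44.2° + (180° − 63.1°) = 161.10° from the x-axis; with |MQ| = 27.3, Q = M + 27.3·(cos 161.10°, sin 161.10°) = (11.380, 45.026). MQ ⟂ QB; with |QB| = 16.4 on the right of MQ, B = Q + 16.4·(0.32392, 0.94609) = (16.692, 60.542). So B.y = 60.542.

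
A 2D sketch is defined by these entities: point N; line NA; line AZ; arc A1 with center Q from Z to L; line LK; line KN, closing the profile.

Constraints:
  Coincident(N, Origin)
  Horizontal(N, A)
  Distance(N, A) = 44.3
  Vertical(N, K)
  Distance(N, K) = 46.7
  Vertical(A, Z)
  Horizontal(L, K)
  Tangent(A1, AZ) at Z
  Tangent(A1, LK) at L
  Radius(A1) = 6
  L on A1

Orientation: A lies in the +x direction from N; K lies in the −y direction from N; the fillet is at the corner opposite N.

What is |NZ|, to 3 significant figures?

60.2

N is at the origin; NA is horizontal with |NA| = 44.3 and A on the +x side, so A = (44.3, 0.00). N and K share the same x with |NK| = 46.7 and K on the −y side, so K = (0.00, -46.7). The virtual corner opposite N is at (44.3, -46.7). The tangent condition forces QZ to be normal to AZ and A1 meets LK tangentially, so QL is at right angles to LK, with radius 6.0, so the center Q sits 6.0 in from both sides at Q = (38.3, -40.7). That places the tangent points at Z = (44.3, -40.7) on AZ and L = (38.3, -46.7) on LK. Then |NZ| = |Z − N| = 60.2.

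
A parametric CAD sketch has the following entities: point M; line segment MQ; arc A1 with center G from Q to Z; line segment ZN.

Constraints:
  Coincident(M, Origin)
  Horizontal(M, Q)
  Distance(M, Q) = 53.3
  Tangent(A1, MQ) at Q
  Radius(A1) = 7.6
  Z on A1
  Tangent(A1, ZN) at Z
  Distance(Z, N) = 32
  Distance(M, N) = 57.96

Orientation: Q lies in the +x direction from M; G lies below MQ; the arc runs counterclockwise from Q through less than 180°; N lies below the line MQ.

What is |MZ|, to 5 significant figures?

46.253

M is at the origin; MQ is horizontal with |MQ| = 53.3 and Q on the +x side, so Q = (53.300, 0.0000). The tangent condition forces GQ to be normal to MQ, so G = Q + (0, -7.6) = (53.300, -7.6000). Since GZ ⟂ ZN (tangency), |GN| = √(7.6² + 32.0²) = 32.890 regardless of where Z sits on A1. So N lies on both circle(M, 57.96) and circle(G, 32.890); the below-MQ intersection is N = (43.019, -38.842). Z is the foot of the tangent from N: Z = (45.727, -6.9568).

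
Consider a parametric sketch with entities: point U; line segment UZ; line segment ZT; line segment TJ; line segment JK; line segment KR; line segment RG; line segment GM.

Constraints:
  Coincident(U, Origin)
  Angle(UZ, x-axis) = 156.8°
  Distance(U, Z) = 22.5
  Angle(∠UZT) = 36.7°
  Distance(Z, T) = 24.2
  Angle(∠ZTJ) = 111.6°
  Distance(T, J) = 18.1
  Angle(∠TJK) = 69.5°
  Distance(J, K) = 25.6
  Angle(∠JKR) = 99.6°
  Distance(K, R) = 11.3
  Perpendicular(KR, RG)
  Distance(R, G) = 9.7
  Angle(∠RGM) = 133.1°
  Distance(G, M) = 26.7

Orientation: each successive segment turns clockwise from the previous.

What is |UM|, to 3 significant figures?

17.6

U is at the origin; UZ runs at 156.8° with length 22.5, so Z = (-20.7, 8.86). ∠UZT = 36.7° gives ZT at 13.5° from the x-axis; with |ZT| = 24.2, T = (2.85, 14.5). ∠ZTJ = 111.6° gives TJ at -54.9° from the x-axis; with |TJ| = 18.1, J = (13.3, -0.295). ∠TJK = 69.5° gives JK at -165° from the x-axis; with |JK| = 25.6, K = (-11.5, -6.75). ∠JKR = 99.6° gives KR at 114° from the x-axis; with |KR| = 11.3, R = (-16.1, 3.56). KR ⟂ RG, so RG runs at 24.2°; with |RG| = 9.7, G = (-7.30, 7.53). ∠RGM = 133.1° gives GM at -22.7° from the x-axis; with |GM| = 26.7, M = (17.3, -2.77). Then |UM| = |M − U| = 17.6.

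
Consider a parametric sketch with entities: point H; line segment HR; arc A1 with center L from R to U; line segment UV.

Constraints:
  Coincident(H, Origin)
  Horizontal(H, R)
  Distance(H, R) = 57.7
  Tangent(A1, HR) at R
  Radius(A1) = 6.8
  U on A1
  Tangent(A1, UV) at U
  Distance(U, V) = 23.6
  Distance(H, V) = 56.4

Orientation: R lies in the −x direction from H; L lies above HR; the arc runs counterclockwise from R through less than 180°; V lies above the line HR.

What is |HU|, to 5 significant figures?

51.299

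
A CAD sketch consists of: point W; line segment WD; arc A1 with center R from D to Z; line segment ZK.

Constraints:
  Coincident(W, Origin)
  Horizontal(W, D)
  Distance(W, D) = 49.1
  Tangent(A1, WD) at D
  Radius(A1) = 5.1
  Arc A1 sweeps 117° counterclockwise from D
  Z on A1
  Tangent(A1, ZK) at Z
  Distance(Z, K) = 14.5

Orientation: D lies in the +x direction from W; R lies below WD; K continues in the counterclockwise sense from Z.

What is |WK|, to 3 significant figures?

55.0

W is at the origin; WD is horizontal with |WD| = 49.1 and D on the +x side, so D = (49.1, 0.00). Since A1 is tangent to WD there, RD ⟂ WD, so R = D + (0, -5.1) = (49.1, -5.10). On A1, D sits at bearing 90° from R; a 117° counterclockwise sweep puts Z at bearing 207°, so Z = R + 5.1·(cos 207°, sin 207°) = (44.6, -7.42). The tangent condition forces RZ to be normal to ZK, so ZK runs along (−sin 207°, cos 207°); with |ZK| = 14.5, K = (51.1, -20.3). Then |WK| = |K − W| = 55.0.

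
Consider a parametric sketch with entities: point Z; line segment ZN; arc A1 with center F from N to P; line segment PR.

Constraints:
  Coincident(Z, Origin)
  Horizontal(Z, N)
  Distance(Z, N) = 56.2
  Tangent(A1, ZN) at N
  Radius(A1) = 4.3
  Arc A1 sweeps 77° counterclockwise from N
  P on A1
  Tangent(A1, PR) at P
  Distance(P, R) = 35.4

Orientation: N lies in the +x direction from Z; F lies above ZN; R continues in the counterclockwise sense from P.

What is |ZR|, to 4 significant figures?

78.12

Z is at the origin; ZN is horizontal with |ZN| = 56.2 and N on the +x side, so N = (56.20, 0.000). Since A1 is tangent to ZN there, FN ⟂ ZN, so F = N + (0, 4.3) = (56.20, 4.300). On A1, N sits at bearing -90° from F; a 77° counterclockwise sweep puts P at bearing -13°, so P = F + 4.3·(cos -13°, sin -13°) = (60.39, 3.333). Since A1 is tangent to PR there, FP ⟂ PR, so PR runs along (−sin -13°, cos -13°); with |PR| = 35.4, R = (68.35, 37.83). Then |ZR| = |R − Z| = 78.12.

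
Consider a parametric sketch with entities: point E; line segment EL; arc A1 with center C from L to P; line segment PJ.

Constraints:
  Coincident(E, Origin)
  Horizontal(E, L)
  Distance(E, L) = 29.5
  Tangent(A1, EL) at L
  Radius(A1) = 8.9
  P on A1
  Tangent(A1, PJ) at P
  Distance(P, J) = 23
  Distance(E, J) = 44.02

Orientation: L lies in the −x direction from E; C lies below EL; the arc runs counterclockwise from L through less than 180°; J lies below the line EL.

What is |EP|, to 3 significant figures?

39.7

E is at the origin; E and L share the same y with |EL| = 29.5 and L on the −x side, so L = (-29.5, 0.00). A1 meets EL tangentially, so CL is at right angles to EL, so C = L + (0, -8.9) = (-29.5, -8.90). Since CP ⟂ PJ (tangency), |CJ| = √(8.9² + 23.0²) = 24.7 regardless of where P sits on A1. So J lies on both circle(E, 44.02) and circle(C, 24.7); the below-EL intersection is J = (-28.5, -33.5). P is the foot of the tangent from J: P = (-37.7, -12.4).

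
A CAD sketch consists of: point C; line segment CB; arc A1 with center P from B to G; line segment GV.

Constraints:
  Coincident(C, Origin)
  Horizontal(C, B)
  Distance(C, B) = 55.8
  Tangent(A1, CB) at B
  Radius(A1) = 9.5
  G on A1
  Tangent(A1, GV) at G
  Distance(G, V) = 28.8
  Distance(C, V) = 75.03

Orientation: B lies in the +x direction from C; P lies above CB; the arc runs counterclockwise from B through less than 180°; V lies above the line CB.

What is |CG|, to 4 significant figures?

66.03

Checks: |PG| = 9.500 ✓; ∠(PG, GV) = 90.00° ✓; |GV| = 28.80 ✓; |CV| = 75.03 ✓.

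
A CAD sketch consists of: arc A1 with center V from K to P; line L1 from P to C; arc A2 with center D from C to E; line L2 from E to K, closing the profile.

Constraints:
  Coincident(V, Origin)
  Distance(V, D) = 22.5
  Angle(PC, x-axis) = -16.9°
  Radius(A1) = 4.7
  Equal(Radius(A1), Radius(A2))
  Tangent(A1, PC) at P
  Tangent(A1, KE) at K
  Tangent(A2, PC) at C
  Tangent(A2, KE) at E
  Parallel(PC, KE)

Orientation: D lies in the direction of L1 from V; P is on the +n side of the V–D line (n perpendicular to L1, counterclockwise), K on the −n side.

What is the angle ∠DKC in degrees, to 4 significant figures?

10.88°

Tangency of A1 to both parallel lines with radius 4.7 puts P and K at V ± 4.7·n: P = (1.366, 4.497), K = (-1.366, -4.497). Equal radii place C and E the same way about D: C = D + 4.7·n = (22.89, -2.044), E = D − 4.7·n = (20.16, -11.04). Then cos ∠DKC = KD·KC / (|KD||KC|), giving 10.88°.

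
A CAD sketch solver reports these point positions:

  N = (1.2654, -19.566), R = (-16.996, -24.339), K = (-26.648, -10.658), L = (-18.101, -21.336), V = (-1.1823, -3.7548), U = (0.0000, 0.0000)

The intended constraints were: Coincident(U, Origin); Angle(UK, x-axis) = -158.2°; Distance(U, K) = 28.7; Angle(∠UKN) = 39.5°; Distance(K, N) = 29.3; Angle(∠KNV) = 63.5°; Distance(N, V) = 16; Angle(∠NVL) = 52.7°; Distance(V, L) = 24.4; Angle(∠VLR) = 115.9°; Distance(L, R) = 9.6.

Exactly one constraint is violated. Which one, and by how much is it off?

Distance(L, R) = 9.6 — off by 6.40.

U = (0.00, 0.00) ✓; UK at -158.2° ✓; |UK| = 28.70 ✓; ∠UKN = 39.50° ✓; |KN| = 29.30 ✓; ∠KNV = 63.50° ✓; |NV| = 16.00 ✓; ∠NVL = 52.70° ✓; |VL| = 24.40 ✓; ∠VLR = 115.9° ✓; |LR| = 3.200 ✗.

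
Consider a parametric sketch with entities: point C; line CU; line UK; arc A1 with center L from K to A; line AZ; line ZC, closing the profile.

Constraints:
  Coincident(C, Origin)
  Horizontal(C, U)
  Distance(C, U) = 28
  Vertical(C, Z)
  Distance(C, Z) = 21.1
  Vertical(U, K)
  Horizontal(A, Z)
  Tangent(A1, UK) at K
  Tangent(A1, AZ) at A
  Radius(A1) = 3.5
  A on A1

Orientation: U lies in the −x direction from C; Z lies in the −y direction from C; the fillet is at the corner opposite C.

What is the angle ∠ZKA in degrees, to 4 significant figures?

37.87°

C is at the origin; CU is horizontal with |CU| = 28.0 and U on the −x side, so U = (-28.00, 0.000). C and Z share the same x with |CZ| = 21.1 and Z on the −y side, so Z = (0.000, -21.10). The virtual corner opposite C is at (-28.00, -21.10). Since A1 is tangent to UK there, LK ⟂ UK and A1 meets AZ tangentially, so LA is at right angles to AZ, with radius 3.5, so the center L sits 3.5 in from both sides at L = (-24.50, -17.60). That places the tangent points at K = (-28.00, -17.60) on UK and A = (-24.50, -21.10) on AZ. Then cos ∠ZKA = KZ·KA / (|KZ||KA|), giving 37.87°.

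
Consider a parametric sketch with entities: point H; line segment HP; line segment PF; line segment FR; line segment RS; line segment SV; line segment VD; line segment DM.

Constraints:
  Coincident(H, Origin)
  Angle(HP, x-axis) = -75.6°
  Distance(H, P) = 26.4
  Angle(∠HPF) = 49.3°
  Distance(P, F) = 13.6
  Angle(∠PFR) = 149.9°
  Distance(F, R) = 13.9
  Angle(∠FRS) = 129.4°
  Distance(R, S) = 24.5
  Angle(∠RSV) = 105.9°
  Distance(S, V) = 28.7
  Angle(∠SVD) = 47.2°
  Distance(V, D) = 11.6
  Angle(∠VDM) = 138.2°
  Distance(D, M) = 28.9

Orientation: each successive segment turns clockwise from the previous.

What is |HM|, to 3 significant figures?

15.0

H is at the origin; HP runs at -75.6° with length 26.4, so P = (6.57, -25.6). ∠HPF = 49.3° gives PF at 154° from the x-axis; with |PF| = 13.6, F = (-5.63, -19.5). ∠PFR = 149.9° gives FR at 124° from the x-axis; with |FR| = 13.9, R = (-13.3, -7.97). ∠FRS = 129.4° gives RS at 73.0° from the x-axis; with |RS| = 24.5, S = (-6.16, 15.5). ∠RSV = 105.9° gives SV at -1.10° from the x-axis; with |SV| = 28.7, V = (22.5, 14.9). ∠SVD = 47.2° gives VD at -134° from the x-axis; with |VD| = 11.6, D = (14.5, 6.55). ∠VDM = 138.2° gives DM at -176° from the x-axis; with |DM| = 28.9, M = (-14.3, 4.39). Then |HM| = |M − H| = 15.0.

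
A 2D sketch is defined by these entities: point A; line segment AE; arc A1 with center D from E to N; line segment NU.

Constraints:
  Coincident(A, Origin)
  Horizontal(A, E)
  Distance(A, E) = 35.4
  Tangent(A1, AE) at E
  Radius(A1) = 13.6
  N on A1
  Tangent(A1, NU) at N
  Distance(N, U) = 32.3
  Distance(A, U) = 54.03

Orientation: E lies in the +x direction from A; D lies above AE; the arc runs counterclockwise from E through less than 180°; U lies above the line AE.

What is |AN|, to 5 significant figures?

51.064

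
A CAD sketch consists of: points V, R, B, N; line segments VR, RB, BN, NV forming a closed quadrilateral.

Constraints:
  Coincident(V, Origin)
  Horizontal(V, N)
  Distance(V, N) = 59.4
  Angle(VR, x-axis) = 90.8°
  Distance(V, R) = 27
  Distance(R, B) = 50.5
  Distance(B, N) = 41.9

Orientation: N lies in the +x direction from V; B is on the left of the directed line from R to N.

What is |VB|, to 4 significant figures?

62.98

Checks: |RB| = 50.50 ✓; |BN| = 41.90 ✓.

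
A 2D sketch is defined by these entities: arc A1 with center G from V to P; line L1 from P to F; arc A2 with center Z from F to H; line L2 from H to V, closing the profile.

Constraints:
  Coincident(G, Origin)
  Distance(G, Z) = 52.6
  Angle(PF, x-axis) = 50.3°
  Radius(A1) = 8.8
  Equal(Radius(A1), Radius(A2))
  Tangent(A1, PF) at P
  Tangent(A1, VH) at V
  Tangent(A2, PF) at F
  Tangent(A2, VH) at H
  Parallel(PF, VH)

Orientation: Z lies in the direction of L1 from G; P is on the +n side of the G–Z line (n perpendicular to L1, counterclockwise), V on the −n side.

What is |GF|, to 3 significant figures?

53.3

Tangency of A1 to both parallel lines with radius 8.8 puts P and V at G ± 8.8·n: P = (-6.77, 5.62), V = (6.77, -5.62). Equal radii place F and H the same way about Z: F = Z + 8.8·n = (26.8, 46.1), H = Z − 8.8·n = (40.4, 34.8). Then |GF| = |F − G| = 53.3.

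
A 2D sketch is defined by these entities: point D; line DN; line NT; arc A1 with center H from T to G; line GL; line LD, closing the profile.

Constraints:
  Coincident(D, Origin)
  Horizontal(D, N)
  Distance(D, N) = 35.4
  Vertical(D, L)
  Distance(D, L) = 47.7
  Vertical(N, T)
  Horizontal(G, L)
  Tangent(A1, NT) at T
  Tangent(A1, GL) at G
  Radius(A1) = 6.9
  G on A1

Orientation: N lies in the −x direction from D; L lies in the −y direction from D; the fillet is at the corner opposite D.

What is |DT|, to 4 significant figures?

54.02

The virtual corner opposite D is at (-35.40, -47.70). Tangency of A1 to NT means the radius HT is perpendicular to NT and A1 meets GL tangentially, so HG is at right angles to GL, with radius 6.9, so the center H sits 6.9 in from both sides at H = (-28.50, -40.80). That places the tangent points at T = (-35.40, -40.80) on NT and G = (-28.50, -47.70) on GL. Then |DT| = |T − D| = 54.02.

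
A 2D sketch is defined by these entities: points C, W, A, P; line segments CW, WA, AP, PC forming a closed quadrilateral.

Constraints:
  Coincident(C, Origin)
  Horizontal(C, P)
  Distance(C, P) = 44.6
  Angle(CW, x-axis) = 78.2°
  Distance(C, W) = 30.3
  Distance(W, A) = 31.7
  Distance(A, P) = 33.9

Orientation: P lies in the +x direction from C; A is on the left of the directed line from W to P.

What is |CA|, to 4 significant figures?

50.23

C is at the origin; CP is horizontal with |CP| = 44.6 and P in +x, so P = (44.6, 0). CW runs at 78.2° with |CW| = 30.3, so W = (6.196, 29.66). A is determined by |WA| = 31.7 and |AP| = 33.9 together: it lies at the intersection of circle(W, 31.7) and circle(P, 33.9). With |WP| = 48.52, the foot of the radical line on WP is 22.77 from W and the perpendicular offset is √(31.7² − 22.77²) = 22.05. Taking the left-of-WP solution: A = (37.70, 33.19).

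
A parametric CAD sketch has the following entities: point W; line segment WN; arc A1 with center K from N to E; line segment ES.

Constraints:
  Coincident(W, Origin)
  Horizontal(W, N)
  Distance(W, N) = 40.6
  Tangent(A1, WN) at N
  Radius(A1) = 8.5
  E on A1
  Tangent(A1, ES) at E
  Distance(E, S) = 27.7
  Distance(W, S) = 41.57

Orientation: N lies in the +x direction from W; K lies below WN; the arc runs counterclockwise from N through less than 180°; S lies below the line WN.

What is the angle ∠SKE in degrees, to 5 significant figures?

72.941°

W is at the origin; W and N share the same y with |WN| = 40.6 and N on the +x side, so N = (40.600, 0.0000). A1 meets WN tangentially, so KN is at right angles to WN, so K = N + (0, -8.5) = (40.600, -8.5000). Since KE ⟂ ES (tangency), |KS| = √(8.5² + 27.7²) = 28.975 regardless of where E sits on A1. So S lies on both circle(W, 41.57) and circle(K, 28.975); the below-WN intersection is S = (25.213, -33.051). E is the foot of the tangent from S: E = (32.390, -6.2974).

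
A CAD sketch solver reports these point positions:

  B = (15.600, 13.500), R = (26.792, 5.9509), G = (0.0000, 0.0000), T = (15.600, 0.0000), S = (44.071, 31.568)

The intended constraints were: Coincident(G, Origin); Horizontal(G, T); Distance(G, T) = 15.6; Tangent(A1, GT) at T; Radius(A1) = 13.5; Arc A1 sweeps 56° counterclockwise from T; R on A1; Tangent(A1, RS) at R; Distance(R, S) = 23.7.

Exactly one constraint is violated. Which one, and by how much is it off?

Distance(R, S) = 23.7 — off by 7.20.

G = (0.00, 0.00) ✓; G.y = 0.00, T.y = 0.00 ✓; |GT| = 15.60 ✓; ∠(BT, TG) = 90.00° ✓; |BT| = 13.50 ✓; bearing(B→R) − bearing(B→T) = 56.00° ✓; |BR| = 13.50 ✓; ∠(BR, RS) = 90.00° ✓; |RS| = 30.90 ✗.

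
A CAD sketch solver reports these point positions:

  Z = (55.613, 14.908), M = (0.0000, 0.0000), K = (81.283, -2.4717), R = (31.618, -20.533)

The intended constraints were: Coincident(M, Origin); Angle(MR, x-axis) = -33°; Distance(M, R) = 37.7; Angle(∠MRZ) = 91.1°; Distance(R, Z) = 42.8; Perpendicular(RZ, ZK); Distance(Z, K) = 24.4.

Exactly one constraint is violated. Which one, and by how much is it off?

Distance(Z, K) = 24.4 — off by 6.60.

M = (0.00, 0.00) ✓; MR at -33.00° ✓; |MR| = 37.70 ✓; ∠MRZ = 91.10° ✓; |RZ| = 42.80 ✓; ∠(RZ, ZK) = 90.00° ✓; |ZK| = 31.00 ✗.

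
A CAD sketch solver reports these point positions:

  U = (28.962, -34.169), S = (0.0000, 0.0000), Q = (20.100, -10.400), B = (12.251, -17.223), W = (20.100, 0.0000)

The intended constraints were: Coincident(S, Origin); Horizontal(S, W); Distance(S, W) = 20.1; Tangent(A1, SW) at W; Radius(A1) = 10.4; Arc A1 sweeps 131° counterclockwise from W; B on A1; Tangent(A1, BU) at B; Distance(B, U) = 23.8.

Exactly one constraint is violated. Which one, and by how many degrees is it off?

Tangent(A1, BU) at B — off by 3.60°.

S = (0.00, 0.00) ✓; S.y = 0.00, W.y = 0.00 ✓; |SW| = 20.10 ✓; ∠(QW, WS) = 90.00° ✓; |QW| = 10.40 ✓; bearing(Q→B) − bearing(Q→W) = 131.0° ✓; |QB| = 10.40 ✓; ∠(QB, BU) = 86.40° ✗; |BU| = 23.80 ✓.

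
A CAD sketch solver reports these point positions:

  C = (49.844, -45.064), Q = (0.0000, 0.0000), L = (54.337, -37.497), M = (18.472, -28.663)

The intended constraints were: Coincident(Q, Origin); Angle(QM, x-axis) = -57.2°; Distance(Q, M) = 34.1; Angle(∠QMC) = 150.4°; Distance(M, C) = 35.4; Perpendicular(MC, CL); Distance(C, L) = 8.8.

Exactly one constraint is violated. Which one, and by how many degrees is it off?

Perpendicular(MC, CL) — off by 3.10°.

Q = (0.00, 0.00) ✓; QM at -57.20° ✓; |QM| = 34.10 ✓; ∠QMC = 150.4° ✓; |MC| = 35.40 ✓; ∠(MC, CL) = 86.90° ✗; |CL| = 8.800 ✓.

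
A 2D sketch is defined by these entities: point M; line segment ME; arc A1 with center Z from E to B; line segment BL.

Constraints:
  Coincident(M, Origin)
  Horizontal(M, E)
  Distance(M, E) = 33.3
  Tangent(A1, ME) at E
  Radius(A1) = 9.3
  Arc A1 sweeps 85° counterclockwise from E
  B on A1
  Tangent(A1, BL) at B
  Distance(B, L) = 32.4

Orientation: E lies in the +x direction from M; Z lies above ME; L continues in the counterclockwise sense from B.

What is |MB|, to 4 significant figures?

43.40

M is at the origin; M and E share the same y with |ME| = 33.3 and E on the +x side, so E = (33.30, 0.000). A1 meets ME tangentially, so ZE is at right angles to ME, so Z = E + (0, 9.3) = (33.30, 9.300). On A1, E sits at bearing -90° from Z; an 85° counterclockwise sweep puts B at bearing -5°, so B = Z + 9.3·(cos -5°, sin -5°) = (42.56, 8.489). Then |MB| = |B − M| = 43.40.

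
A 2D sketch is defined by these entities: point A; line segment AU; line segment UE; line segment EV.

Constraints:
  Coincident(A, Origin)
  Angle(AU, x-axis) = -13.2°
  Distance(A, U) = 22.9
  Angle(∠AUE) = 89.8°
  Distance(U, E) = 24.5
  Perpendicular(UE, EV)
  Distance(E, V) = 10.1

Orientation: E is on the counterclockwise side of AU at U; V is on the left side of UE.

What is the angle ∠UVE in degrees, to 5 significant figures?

67.596°

A is at the origin; AU runs at -13.2° with length 22.9, so U = 22.9·(cos -13.2°, sin -13.2°) = (22.295, -5.2292). ∠AUE = 89.8°, so UE runs at -13.2° + (180° − 89.8°) = 77.000° from the x-axis; with |UE| = 24.5, E = U + 24.5·(cos 77.000°, sin 77.000°) = (27.806, 18.643). UE ⟂ EV; with |EV| = 10.1 on the left of UE, V = E + 10.1·(-0.97437, 0.22495) = (17.965, 20.915). Then cos ∠UVE = VU·VE / (|VU||VE|), giving 67.596°.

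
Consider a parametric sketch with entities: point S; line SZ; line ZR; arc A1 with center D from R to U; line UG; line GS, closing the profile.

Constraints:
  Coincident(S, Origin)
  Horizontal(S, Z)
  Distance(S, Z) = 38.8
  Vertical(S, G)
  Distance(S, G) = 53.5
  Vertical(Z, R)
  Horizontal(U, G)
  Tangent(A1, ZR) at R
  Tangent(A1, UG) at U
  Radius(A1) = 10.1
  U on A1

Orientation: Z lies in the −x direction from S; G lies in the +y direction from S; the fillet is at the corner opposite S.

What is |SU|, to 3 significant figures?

60.7

The virtual corner opposite S is at (-38.8, 53.5). The tangent condition forces DR to be normal to ZR and since A1 is tangent to UG there, DU ⟂ UG, with radius 10.1, so the center D sits 10.1 in from both sides at D = (-28.7, 43.4). That places the tangent points at R = (-38.8, 43.4) on ZR and U = (-28.7, 53.5) on UG. Then |SU| = |U − S| = 60.7.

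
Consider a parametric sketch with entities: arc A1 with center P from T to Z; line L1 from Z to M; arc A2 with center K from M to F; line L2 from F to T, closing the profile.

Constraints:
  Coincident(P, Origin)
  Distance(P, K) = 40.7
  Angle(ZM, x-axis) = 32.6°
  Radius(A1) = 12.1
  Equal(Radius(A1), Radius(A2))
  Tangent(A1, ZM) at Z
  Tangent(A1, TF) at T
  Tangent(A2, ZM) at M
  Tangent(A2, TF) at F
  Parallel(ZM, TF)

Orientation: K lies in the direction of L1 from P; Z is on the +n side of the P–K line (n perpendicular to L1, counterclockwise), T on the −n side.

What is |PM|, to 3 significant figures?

42.5

The slot axis is L1's direction at 32.6°, so u = (cos 32.6°, sin 32.6°) = (0.842, 0.539) and n = (−sin 32.6°, cos 32.6°) = (-0.539, 0.842). P is at the origin and K lies 40.7 along u from P, so K = 40.7·u = (34.3, 21.9). Tangency of A1 to both parallel lines with radius 12.1 puts Z and T at P ± 12.1·n: Z = (-6.52, 10.2), T = (6.52, -10.2). Equal radii place M and F the same way about K: M = K + 12.1·n = (27.8, 32.1), F = K − 12.1·n = (40.8, 11.7). Then |PM| = |M − P| = 42.5.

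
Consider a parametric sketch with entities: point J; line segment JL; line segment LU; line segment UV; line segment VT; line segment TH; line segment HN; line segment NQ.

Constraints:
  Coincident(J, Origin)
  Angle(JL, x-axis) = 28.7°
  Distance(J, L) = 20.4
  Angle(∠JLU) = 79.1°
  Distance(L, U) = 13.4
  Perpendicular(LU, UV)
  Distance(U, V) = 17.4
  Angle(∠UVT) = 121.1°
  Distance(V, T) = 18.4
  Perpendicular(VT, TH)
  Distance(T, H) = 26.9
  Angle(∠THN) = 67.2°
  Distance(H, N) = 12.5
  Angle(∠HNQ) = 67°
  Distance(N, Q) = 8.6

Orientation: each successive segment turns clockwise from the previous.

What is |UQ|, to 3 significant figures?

22.1

J is at the origin; JL runs at 28.7° with length 20.4, so L = (17.9, 9.80). ∠JLU = 79.1° gives LU at -72.2° from the x-axis; with |LU| = 13.4, U = (22.0, -2.96). LU ⟂ UV, so UV runs at -162°; with |UV| = 17.4, V = (5.42, -8.28). ∠UVT = 121.1° gives VT at 139° from the x-axis; with |VT| = 18.4, T = (-8.44, 3.81). VT is perpendicular to TH, so TH runs at 48.9°; with |TH| = 26.9, H = (9.24, 24.1). ∠THN = 67.2° gives HN at -63.9° from the x-axis; with |HN| = 12.5, N = (14.7, 12.9). ∠HNQ = 67.0° gives NQ at -177° from the x-axis; with |NQ| = 8.6, Q = (6.15, 12.4). Then |UQ| = |Q − U| = 22.1.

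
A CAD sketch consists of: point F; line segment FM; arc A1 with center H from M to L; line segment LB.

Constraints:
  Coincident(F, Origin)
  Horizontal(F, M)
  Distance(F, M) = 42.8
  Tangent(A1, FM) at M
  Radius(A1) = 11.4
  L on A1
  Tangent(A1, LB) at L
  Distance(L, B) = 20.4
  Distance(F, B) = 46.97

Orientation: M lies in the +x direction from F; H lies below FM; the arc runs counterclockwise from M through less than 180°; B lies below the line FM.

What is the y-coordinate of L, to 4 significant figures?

-12.57

F is at the origin; F and M share the same y with |FM| = 42.8 and M on the +x side, so M = (42.80, 0.000). Since A1 is tangent to FM there, HM ⟂ FM, so H = M + (0, -11.4) = (42.80, -11.40). Since HL ⟂ LB (tangency), |HB| = √(11.4² + 20.4²) = 23.37 regardless of where L sits on A1. So B lies on both circle(F, 46.97) and circle(H, 23.37); the below-FM intersection is B = (33.56, -32.86). L is the foot of the tangent from B: L = (31.46, -12.57).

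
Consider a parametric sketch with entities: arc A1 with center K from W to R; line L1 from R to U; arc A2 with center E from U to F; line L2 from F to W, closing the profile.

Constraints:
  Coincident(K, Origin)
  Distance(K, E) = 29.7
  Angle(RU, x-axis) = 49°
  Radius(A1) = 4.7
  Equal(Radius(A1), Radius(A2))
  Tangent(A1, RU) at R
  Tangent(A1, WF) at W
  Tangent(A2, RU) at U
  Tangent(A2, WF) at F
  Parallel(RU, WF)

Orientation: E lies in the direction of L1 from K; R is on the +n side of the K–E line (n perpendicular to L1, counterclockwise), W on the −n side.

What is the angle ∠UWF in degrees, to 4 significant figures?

17.56°

The slot axis is L1's direction at 49.0°, so u = (cos 49.0°, sin 49.0°) = (0.6561, 0.7547) and n = (−sin 49.0°, cos 49.0°) = (-0.7547, 0.6561). K is at the origin and E lies 29.7 along u from K, so E = 29.7·u = (19.48, 22.41). Tangency of A1 to both parallel lines with radius 4.7 puts R and W at K ± 4.7·n: R = (-3.547, 3.083), W = (3.547, -3.083). Equal radii place U and F the same way about E: U = E + 4.7·n = (15.94, 25.50), F = E − 4.7·n = (23.03, 19.33). Then cos ∠UWF = WU·WF / (|WU||WF|), giving 17.56°.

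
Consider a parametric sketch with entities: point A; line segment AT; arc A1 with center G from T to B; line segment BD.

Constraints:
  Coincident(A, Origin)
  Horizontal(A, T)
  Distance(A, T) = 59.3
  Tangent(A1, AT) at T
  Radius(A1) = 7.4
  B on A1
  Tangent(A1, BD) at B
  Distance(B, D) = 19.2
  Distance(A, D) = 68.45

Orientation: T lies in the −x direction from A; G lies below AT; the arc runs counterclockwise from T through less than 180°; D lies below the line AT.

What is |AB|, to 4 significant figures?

67.14

Checks: |AT| = 59.30 ✓; |GB| = 7.400 ✓; ∠(GB, BD) = 90.00° ✓; |BD| = 19.20 ✓; |AD| = 68.45 ✓.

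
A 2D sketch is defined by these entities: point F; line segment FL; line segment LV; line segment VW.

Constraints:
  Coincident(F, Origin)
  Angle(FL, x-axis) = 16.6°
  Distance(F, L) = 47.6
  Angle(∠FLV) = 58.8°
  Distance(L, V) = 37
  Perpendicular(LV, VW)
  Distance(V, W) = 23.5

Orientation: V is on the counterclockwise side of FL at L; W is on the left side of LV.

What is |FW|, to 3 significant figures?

21.2

∠FLV = 58.8°, so LV runs at 16.6° + (180° − 58.8°) = 138° from the x-axis; with |LV| = 37.0, V = L + 37.0·(cos 138°, sin 138°) = (18.2, 38.5). LV ⟂ VW; with |VW| = 23.5 on the left of LV, W = V + 23.5·(-0.672, -0.741) = (2.42, 21.0). Then |FW| = |W − F| = 21.2.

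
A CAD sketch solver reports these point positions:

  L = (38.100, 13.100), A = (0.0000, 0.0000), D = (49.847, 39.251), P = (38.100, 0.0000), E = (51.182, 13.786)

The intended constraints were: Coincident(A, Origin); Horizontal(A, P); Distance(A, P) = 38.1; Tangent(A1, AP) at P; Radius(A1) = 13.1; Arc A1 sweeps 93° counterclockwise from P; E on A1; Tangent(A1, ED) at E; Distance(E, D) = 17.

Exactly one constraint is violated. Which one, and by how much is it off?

Distance(E, D) = 17 — off by 8.50.

A = (0.00, 0.00) ✓; A.y = 0.00, P.y = 0.00 ✓; |AP| = 38.10 ✓; ∠(LP, PA) = 90.00° ✓; |LP| = 13.10 ✓; bearing(L→E) − bearing(L→P) = 93.00° ✓; |LE| = 13.10 ✓; ∠(LE, ED) = 90.00° ✓; |ED| = 25.50 ✗.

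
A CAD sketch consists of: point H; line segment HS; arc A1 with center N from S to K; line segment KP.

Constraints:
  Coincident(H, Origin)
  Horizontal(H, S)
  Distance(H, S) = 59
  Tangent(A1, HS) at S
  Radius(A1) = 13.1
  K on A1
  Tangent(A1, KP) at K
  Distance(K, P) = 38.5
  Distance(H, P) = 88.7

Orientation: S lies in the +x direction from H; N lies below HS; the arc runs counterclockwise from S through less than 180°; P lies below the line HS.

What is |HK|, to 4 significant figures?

53.01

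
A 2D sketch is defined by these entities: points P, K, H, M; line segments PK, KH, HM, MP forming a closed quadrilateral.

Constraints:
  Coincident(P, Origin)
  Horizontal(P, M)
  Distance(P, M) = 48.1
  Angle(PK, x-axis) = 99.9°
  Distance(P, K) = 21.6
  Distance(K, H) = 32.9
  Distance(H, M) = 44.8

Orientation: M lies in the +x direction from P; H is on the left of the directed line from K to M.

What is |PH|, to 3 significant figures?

45.3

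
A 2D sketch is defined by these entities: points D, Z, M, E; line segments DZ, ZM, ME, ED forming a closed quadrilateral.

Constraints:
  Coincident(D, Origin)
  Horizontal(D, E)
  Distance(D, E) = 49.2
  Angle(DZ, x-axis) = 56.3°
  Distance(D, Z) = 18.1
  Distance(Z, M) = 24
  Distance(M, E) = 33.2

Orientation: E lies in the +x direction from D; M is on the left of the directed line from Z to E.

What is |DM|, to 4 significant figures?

41.11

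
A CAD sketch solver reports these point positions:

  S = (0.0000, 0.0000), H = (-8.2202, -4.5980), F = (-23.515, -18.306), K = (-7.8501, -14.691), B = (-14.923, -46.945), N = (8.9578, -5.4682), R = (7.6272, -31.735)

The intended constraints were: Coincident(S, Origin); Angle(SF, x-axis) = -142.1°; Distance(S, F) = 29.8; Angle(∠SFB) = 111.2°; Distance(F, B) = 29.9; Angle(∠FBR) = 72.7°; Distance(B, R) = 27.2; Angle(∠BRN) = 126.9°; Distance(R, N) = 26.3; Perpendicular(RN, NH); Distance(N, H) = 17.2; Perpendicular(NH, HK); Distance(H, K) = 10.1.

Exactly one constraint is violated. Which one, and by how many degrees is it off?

Perpendicular(NH, HK) — off by 5.00°.

S = (0.00, 0.00) ✓; SF at -142.1° ✓; |SF| = 29.80 ✓; ∠SFB = 111.2° ✓; |FB| = 29.90 ✓; ∠FBR = 72.70° ✓; |BR| = 27.20 ✓; ∠BRN = 126.9° ✓; |RN| = 26.30 ✓; ∠(RN, NH) = 90.00° ✓; |NH| = 17.20 ✓; ∠(NH, HK) = 95.00° ✗; |HK| = 10.10 ✓.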